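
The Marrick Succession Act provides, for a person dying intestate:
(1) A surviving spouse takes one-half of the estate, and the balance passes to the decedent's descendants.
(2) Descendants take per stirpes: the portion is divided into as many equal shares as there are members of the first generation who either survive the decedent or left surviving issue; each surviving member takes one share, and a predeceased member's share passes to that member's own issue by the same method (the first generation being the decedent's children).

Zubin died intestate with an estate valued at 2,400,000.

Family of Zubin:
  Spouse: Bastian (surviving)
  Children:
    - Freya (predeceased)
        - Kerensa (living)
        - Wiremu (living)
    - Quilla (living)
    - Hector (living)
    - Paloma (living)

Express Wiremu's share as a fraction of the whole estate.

Wiremu receives 1/16 of the estate.

Bastian takes one-half of 2,400,000 = 1,200,000. The remaining 1,200,000 passes to the descendants.
The descendants' portion (1,200,000) is divided into 4 shares of 300,000: Quilla, Hector, and Paloma each take 300,000; Freya's 300,000 share passes to Freya's issue.
Freya's share (300,000) is divided into 2 shares of 150,000: Kerensa and Wiremu each take 150,000.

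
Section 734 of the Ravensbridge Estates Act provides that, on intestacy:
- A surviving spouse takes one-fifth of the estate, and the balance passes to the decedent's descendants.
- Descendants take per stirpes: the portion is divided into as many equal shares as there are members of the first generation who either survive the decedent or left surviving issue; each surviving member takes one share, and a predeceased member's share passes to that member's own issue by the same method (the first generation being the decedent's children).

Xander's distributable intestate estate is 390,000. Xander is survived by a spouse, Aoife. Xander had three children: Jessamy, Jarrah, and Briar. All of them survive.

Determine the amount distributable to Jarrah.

Aoife takes one-fifth of 390,000 = 78,000. The remaining 312,000 passes to the descendants.
The descendants' portion (312,000) is divided into 3 shares of 104,000: Jessamy, Jarrah, and Briar each take 104,000.

Jarrah receives 104,000.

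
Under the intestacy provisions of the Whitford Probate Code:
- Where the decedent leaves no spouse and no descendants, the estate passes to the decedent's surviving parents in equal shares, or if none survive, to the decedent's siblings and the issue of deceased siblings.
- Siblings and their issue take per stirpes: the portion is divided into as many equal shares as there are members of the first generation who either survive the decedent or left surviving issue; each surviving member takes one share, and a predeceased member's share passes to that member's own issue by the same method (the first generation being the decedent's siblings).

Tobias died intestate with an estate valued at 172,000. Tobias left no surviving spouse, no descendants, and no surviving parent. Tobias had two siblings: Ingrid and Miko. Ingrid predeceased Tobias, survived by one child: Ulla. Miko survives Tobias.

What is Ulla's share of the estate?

The entire 172,000 passes to the siblings and their issue.
That amount (172,000) is divided into 2 shares of 86,000: Miko takes 86,000; Ingrid's 86,000 share passes to Ingrid's issue.
Ingrid's share (86,000) passes entirely to Ulla.

Ulla receives 86,000.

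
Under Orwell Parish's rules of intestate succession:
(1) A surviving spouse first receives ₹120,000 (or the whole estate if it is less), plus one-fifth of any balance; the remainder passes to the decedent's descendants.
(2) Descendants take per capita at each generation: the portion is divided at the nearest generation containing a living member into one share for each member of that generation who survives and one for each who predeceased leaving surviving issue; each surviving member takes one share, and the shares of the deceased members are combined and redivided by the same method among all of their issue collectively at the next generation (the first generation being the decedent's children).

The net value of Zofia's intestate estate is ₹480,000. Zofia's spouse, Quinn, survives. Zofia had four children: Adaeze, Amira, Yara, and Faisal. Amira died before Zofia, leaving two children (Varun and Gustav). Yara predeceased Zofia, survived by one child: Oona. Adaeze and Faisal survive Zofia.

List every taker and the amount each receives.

Quinn: ₹192,000; Adaeze: ₹72,000; Varun: ₹48,000; Gustav: ₹48,000; Oona: ₹48,000; Faisal: ₹72,000

Quinn first takes ₹120,000, leaving a balance of ₹360,000. Quinn then takes one-fifth of the balance (₹72,000), for a total of ₹192,000. The remaining ₹288,000 passes to the descendants.
The descendants' portion (₹288,000) is divided at the children's generation into 4 shares of ₹72,000. Adaeze and Faisal each take ₹72,000. The 2 shares of the deceased (Amira and Yara) are combined into a pool of ₹144,000.
That pool (₹144,000) is divided at the grandchildren's generation equally among Varun, Gustav, and Oona: ₹48,000 each.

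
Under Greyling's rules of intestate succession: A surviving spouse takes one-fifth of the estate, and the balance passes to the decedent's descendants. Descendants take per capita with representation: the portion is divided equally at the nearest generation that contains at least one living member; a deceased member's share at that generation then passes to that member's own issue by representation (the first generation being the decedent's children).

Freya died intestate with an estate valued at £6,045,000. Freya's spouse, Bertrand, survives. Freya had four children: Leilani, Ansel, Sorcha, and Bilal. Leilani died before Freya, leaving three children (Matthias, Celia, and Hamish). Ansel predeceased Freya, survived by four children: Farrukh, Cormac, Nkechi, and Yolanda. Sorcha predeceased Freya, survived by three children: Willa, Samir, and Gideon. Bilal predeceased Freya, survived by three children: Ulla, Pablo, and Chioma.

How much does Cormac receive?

Bertrand takes one-fifth of £6,045,000 = £1,209,000. The remaining £4,836,000 passes to the descendants.
No child survives, so the initial division is made at the grandchildren's generation.
The descendants' portion (£4,836,000) is divided into 13 shares of £372,000: Matthias, Celia, Hamish, Farrukh, Cormac, Nkechi, Yolanda, Willa, Samir, Gideon, Ulla, Pablo, and Chioma each take £372,000.

Cormac receives £372,000.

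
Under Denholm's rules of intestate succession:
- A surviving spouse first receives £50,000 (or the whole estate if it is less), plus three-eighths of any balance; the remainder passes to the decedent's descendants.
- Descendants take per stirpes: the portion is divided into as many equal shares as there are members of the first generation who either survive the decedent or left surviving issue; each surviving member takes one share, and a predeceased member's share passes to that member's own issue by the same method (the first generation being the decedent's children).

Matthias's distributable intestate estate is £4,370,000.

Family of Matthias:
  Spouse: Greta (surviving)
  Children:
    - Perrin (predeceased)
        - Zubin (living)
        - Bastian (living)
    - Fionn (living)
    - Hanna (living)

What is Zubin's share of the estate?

Greta first takes £50,000, leaving a balance of £4,320,000. Greta then takes three-eighths of the balance (£1,620,000), for a total of £1,670,000. The remaining £2,700,000 passes to the descendants.
The descendants' portion (£2,700,000) is divided into 3 shares of £900,000: Fionn and Hanna each take £900,000; Perrin's £900,000 share passes to Perrin's issue.
Perrin's share (£900,000) is divided into 2 shares of £450,000: Zubin and Bastian each take £450,000.

Zubin receives £450,000.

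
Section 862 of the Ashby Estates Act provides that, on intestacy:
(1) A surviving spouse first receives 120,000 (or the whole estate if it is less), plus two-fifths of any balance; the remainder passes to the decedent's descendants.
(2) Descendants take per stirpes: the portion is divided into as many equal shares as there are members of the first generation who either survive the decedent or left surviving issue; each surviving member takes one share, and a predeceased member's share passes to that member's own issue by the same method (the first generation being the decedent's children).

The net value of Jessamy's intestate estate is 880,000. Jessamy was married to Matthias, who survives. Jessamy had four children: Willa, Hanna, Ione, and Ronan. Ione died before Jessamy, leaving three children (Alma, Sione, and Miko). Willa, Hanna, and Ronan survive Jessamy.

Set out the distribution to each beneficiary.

Matthias first takes 120,000, leaving a balance of 760,000. Matthias then takes two-fifths of the balance (304,000), for a total of 424,000. The remaining 456,000 passes to the descendants.
The descendants' portion (456,000) is divided into 4 shares of 114,000: Willa, Hanna, and Ronan each take 114,000; Ione's 114,000 share passes to Ione's issue.
Ione's share (114,000) is divided into 3 shares of 38,000: Alma, Sione, and Miko each take 38,000.

Matthias: 424,000; Willa: 114,000; Hanna: 114,000; Alma: 38,000; Sione: 38,000; Miko: 38,000; Ronan: 114,000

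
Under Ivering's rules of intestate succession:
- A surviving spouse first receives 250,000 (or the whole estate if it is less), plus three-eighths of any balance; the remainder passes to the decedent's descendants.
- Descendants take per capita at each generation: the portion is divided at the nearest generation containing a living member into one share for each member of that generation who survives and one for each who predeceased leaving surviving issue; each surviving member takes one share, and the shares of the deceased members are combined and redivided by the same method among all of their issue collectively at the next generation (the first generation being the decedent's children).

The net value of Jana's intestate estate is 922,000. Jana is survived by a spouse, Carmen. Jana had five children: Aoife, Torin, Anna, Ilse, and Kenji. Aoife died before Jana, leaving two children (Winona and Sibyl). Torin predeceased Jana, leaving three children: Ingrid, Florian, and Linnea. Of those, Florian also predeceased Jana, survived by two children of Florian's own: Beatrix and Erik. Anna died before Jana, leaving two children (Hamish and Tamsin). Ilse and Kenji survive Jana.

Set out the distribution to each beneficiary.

Carmen: 502,000; Winona: 36,000; Sibyl: 36,000; Ingrid: 36,000; Beatrix: 18,000; Erik: 18,000; Linnea: 36,000; Hamish: 36,000; Tamsin: 36,000; Ilse: 84,000; Kenji: 84,000

Carmen first takes 250,000, leaving a balance of 672,000. Carmen then takes three-eighths of the balance (252,000), for a total of 502,000. The remaining 420,000 passes to the descendants.
The descendants' portion (420,000) is divided at the children's generation into 5 shares of 84,000. Ilse and Kenji each take 84,000. The 3 shares of the deceased (Aoife, Torin, and Anna) are combined into a pool of 252,000.
That pool (252,000) is divided at the grandchildren's generation into 7 shares of 36,000. Winona, Sibyl, Ingrid, Linnea, Hamish, and Tamsin each take 36,000. The remaining share for the deceased Florian (36,000) is carried to the next generation.
That pool (36,000) is divided at the great-grandchildren's generation equally among Beatrix and Erik: 18,000 each.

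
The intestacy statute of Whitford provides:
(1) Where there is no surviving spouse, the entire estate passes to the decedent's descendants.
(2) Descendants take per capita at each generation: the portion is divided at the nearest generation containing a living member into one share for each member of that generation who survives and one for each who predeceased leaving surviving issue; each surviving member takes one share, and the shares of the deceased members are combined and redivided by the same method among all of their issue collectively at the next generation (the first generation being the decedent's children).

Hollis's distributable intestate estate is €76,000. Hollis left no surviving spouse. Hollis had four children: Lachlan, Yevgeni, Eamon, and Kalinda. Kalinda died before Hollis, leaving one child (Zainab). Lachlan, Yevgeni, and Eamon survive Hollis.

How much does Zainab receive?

Zainab receives €19,000.

The entire €76,000 passes to the descendants.
That amount (€76,000) is divided at the children's generation into 4 shares of €19,000. Lachlan, Yevgeni, and Eamon each take €19,000. The remaining share for the deceased Kalinda (€19,000) is carried to the next generation.
That pool (€19,000) passes entirely to Zainab, the sole taker at the grandchildren's generation.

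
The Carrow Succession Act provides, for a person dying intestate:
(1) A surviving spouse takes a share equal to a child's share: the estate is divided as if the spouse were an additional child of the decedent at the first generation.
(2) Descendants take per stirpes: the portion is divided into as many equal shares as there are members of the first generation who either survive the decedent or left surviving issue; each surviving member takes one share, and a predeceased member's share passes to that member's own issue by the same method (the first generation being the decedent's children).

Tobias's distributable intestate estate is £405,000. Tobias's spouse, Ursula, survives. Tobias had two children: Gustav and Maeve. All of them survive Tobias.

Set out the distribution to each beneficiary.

Ursula: £135,000; Gustav: £135,000; Maeve: £135,000

The spouse counts as an additional share at the children's level, so there are 3 primary shares of £135,000. Ursula takes one such share (£135,000).
The children's combined portion (£270,000) is divided into 2 shares of £135,000: Gustav and Maeve each take £135,000.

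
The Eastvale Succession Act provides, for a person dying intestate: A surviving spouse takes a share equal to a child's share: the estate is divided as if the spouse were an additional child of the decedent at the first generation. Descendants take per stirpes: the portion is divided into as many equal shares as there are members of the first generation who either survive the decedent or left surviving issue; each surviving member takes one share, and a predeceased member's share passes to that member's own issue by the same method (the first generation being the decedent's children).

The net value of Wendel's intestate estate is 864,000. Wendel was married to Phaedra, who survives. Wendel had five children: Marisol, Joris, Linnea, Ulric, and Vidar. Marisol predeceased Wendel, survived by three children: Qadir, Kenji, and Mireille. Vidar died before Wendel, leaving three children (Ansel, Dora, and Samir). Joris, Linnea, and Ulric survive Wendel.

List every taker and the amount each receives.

The spouse counts as an additional share at the children's level, so there are 6 primary shares of 144,000. Phaedra takes one such share (144,000).
The children's combined portion (720,000) is divided into 5 shares of 144,000: Joris, Linnea, and Ulric each take 144,000; Marisol's 144,000 share passes to Marisol's issue; Vidar's 144,000 share passes to Vidar's issue.
Marisol's share (144,000) is divided into 3 shares of 48,000: Qadir, Kenji, and Mireille each take 48,000.
Vidar's share (144,000) is divided into 3 shares of 48,000: Ansel, Dora, and Samir each take 48,000.

Phaedra: 144,000; Qadir: 48,000; Kenji: 48,000; Mireille: 48,000; Joris: 144,000; Linnea: 144,000; Ulric: 144,000; Ansel: 48,000; Dora: 48,000; Samir: 48,000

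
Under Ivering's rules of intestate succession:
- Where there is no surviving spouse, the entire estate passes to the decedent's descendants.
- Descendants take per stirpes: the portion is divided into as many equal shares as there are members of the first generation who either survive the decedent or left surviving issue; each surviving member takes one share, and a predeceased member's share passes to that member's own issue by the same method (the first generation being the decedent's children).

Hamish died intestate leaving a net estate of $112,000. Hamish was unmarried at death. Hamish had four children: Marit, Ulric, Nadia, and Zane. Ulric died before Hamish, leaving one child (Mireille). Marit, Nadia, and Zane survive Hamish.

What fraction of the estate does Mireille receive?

The entire $112,000 passes to the descendants.
That amount ($112,000) is divided into 4 shares of $28,000: Marit, Nadia, and Zane each take $28,000; Ulric's $28,000 share passes to Ulric's issue.
Ulric's share ($28,000) passes entirely to Mireille.

Mireille receives 1/4 of the estate.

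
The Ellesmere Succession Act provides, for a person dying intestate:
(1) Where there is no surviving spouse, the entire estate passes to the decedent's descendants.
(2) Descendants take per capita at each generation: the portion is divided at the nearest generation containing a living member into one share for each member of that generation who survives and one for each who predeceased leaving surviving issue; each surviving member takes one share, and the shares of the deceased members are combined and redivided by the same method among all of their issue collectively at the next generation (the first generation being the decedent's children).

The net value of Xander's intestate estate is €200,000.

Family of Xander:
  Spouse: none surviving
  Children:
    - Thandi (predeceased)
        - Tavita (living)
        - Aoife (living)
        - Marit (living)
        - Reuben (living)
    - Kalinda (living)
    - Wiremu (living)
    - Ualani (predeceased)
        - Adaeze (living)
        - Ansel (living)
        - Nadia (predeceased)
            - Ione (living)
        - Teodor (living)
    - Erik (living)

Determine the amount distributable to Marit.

The entire €200,000 passes to the descendants.
That amount (€200,000) is divided at the children's generation into 5 shares of €40,000. Kalinda, Wiremu, and Erik each take €40,000. The 2 shares of the deceased (Thandi and Ualani) are combined into a pool of €80,000.
That pool (€80,000) is divided at the grandchildren's generation into 8 shares of €10,000. Tavita, Aoife, Marit, Reuben, Adaeze, Ansel, and Teodor each take €10,000. The remaining share for the deceased Nadia (€10,000) is carried to the next generation.
That pool (€10,000) passes entirely to Ione, the sole taker at the great-grandchildren's generation.

Marit receives €10,000.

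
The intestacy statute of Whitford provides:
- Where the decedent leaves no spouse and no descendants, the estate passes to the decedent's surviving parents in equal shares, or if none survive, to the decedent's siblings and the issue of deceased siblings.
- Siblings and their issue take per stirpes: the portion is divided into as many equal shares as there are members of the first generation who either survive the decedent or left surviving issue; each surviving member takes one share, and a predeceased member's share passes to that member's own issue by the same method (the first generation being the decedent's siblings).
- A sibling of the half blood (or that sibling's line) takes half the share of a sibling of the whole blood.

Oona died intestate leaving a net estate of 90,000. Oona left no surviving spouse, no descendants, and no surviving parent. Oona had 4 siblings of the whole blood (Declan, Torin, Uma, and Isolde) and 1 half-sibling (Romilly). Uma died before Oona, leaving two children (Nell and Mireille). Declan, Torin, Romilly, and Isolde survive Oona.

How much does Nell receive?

Nell receives 10,000.

The entire 90,000 passes to the siblings and their issue.
Counting each half-blood sibling's line as half a unit, there are 9/2 units in 90,000, so one unit is 20,000. Whole-blood lines (Declan, Torin, Uma, and Isolde) take 20,000 each; half-blood lines (Romilly) take 10,000 each.
Uma's share (20,000) is divided into 2 shares of 10,000: Nell and Mireille each take 10,000.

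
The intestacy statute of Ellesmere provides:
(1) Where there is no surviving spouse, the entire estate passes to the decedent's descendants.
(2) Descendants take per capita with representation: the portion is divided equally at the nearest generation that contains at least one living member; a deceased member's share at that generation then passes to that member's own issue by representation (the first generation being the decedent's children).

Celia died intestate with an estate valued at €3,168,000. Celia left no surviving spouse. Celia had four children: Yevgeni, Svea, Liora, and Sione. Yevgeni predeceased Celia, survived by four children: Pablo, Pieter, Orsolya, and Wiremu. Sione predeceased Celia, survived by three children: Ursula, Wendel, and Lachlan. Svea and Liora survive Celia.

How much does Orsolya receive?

Orsolya receives €198,000.

The entire €3,168,000 passes to the descendants.
That amount (€3,168,000) is divided into 4 shares of €792,000: Svea and Liora each take €792,000; Yevgeni's €792,000 share passes to Yevgeni's issue; Sione's €792,000 share passes to Sione's issue.
Yevgeni's share (€792,000) is divided into 4 shares of €198,000: Pablo, Pieter, Orsolya, and Wiremu each take €198,000.
Sione's share (€792,000) is divided into 3 shares of €264,000: Ursula, Wendel, and Lachlan each take €264,000.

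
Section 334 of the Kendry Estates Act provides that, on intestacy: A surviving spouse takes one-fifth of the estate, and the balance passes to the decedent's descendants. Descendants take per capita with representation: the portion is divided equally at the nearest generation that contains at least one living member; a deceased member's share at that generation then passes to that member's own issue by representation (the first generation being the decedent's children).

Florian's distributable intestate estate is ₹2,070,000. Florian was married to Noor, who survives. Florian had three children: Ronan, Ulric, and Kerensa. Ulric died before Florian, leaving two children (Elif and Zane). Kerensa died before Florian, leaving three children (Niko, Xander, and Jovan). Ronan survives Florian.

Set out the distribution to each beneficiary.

Noor takes one-fifth of ₹2,070,000 = ₹414,000. The remaining ₹1,656,000 passes to the descendants.
The descendants' portion (₹1,656,000) is divided into 3 shares of ₹552,000: Ronan takes ₹552,000; Ulric's ₹552,000 share passes to Ulric's issue; Kerensa's ₹552,000 share passes to Kerensa's issue.
Ulric's share (₹552,000) is divided into 2 shares of ₹276,000: Elif and Zane each take ₹276,000.
Kerensa's share (₹552,000) is divided into 3 shares of ₹184,000: Niko, Xander, and Jovan each take ₹184,000.

Noor: ₹414,000; Ronan: ₹552,000; Elif: ₹276,000; Zane: ₹276,000; Niko: ₹184,000; Xander: ₹184,000; Jovan: ₹184,000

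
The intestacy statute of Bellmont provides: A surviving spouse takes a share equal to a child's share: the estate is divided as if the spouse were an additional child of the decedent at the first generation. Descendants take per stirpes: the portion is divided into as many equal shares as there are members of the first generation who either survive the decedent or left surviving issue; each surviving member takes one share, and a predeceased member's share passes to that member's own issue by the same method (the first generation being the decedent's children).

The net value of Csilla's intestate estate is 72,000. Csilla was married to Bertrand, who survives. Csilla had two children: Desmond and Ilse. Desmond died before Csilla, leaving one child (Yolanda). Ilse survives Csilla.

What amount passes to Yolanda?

Yolanda receives 24,000.

The spouse counts as an additional share at the children's level, so there are 3 primary shares of 24,000. Bertrand takes one such share (24,000).
The children's combined portion (48,000) is divided into 2 shares of 24,000: Ilse takes 24,000; Desmond's 24,000 share passes to Desmond's issue.
Desmond's share (24,000) passes entirely to Yolanda.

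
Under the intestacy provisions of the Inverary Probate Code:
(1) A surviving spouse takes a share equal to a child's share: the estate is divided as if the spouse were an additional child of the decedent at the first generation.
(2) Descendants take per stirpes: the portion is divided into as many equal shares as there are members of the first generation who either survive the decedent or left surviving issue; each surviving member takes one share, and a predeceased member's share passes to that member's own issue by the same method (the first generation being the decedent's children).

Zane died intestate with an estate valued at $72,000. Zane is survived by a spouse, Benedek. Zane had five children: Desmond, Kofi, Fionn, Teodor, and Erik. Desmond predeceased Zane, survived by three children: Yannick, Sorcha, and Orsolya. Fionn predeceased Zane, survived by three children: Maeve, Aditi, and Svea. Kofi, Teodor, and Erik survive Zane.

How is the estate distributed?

Benedek: $12,000; Yannick: $4,000; Sorcha: $4,000; Orsolya: $4,000; Kofi: $12,000; Maeve: $4,000; Aditi: $4,000; Svea: $4,000; Teodor: $12,000; Erik: $12,000

The spouse counts as an additional share at the children's level, so there are 6 primary shares of $12,000. Benedek takes one such share ($12,000).
The children's combined portion ($60,000) is divided into 5 shares of $12,000: Kofi, Teodor, and Erik each take $12,000; Desmond's $12,000 share passes to Desmond's issue; Fionn's $12,000 share passes to Fionn's issue.
Desmond's share ($12,000) is divided into 3 shares of $4,000: Yannick, Sorcha, and Orsolya each take $4,000.
Fionn's share ($12,000) is divided into 3 shares of $4,000: Maeve, Aditi, and Svea each take $4,000.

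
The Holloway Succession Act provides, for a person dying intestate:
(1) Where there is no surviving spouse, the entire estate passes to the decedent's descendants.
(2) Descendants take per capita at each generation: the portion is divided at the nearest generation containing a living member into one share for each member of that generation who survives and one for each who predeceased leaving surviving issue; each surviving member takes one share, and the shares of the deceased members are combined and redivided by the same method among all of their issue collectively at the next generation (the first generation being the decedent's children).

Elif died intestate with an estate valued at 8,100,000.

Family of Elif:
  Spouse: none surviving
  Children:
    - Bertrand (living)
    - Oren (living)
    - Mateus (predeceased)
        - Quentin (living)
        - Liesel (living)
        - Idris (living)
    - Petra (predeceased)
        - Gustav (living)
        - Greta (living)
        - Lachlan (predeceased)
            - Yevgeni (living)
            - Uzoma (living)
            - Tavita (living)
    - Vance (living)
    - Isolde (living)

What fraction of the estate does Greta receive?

Greta receives 1/18 of the estate.

The entire 8,100,000 passes to the descendants.
That amount (8,100,000) is divided at the children's generation into 6 shares of 1,350,000. Bertrand, Oren, Vance, and Isolde each take 1,350,000. The 2 shares of the deceased (Mateus and Petra) are combined into a pool of 2,700,000.
That pool (2,700,000) is divided at the grandchildren's generation into 6 shares of 450,000. Quentin, Liesel, Idris, Gustav, and Greta each take 450,000. The remaining share for the deceased Lachlan (450,000) is carried to the next generation.
That pool (450,000) is divided at the great-grandchildren's generation equally among Yevgeni, Uzoma, and Tavita: 150,000 each.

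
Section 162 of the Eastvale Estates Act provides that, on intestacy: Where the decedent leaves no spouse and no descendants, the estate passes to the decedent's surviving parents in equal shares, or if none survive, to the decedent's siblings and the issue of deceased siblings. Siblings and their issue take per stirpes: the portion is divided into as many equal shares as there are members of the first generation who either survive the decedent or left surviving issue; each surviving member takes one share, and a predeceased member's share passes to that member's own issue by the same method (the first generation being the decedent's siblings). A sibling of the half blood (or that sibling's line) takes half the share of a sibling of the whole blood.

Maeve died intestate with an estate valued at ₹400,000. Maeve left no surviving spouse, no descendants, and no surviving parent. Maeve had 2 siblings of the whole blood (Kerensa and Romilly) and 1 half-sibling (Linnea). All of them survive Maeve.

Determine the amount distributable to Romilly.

The entire ₹400,000 passes to the siblings and their issue.
Counting each half-blood sibling's line as half a unit, there are 5/2 units in ₹400,000, so one unit is ₹160,000. Whole-blood lines (Kerensa and Romilly) take ₹160,000 each; half-blood lines (Linnea) take ₹80,000 each.

Romilly receives ₹160,000.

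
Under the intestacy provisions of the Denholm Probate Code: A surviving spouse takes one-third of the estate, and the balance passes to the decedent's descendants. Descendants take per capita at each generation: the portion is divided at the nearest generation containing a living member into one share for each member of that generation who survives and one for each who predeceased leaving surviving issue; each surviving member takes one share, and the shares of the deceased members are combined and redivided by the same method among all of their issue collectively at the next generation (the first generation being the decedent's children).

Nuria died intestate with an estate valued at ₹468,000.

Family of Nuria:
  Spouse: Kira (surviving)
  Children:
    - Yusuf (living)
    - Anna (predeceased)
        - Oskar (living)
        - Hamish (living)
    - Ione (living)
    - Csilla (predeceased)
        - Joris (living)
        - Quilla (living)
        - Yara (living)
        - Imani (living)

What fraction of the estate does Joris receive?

Joris receives 1/18 of the estate.

Kira takes one-third of ₹468,000 = ₹156,000. The remaining ₹312,000 passes to the descendants.
The descendants' portion (₹312,000) is divided at the children's generation into 4 shares of ₹78,000. Yusuf and Ione each take ₹78,000. The 2 shares of the deceased (Anna and Csilla) are combined into a pool of ₹156,000.
That pool (₹156,000) is divided at the grandchildren's generation equally among Oskar, Hamish, Joris, Quilla, Yara, and Imani: ₹26,000 each.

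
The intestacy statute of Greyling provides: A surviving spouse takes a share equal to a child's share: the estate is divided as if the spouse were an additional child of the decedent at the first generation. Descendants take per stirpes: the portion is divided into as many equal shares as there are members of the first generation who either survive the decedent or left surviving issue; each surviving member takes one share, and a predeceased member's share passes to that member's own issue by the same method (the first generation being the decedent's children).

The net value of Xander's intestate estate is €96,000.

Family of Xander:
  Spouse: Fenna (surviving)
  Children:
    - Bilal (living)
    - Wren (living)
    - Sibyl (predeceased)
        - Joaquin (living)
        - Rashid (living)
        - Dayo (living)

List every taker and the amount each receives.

Fenna: €24,000; Bilal: €24,000; Wren: €24,000; Joaquin: €8,000; Rashid: €8,000; Dayo: €8,000

The spouse counts as an additional share at the children's level, so there are 4 primary shares of €24,000. Fenna takes one such share (€24,000).
The children's combined portion (€72,000) is divided into 3 shares of €24,000: Bilal and Wren each take €24,000; Sibyl's €24,000 share passes to Sibyl's issue.
Sibyl's share (€24,000) is divided into 3 shares of €8,000: Joaquin, Rashid, and Dayo each take €8,000.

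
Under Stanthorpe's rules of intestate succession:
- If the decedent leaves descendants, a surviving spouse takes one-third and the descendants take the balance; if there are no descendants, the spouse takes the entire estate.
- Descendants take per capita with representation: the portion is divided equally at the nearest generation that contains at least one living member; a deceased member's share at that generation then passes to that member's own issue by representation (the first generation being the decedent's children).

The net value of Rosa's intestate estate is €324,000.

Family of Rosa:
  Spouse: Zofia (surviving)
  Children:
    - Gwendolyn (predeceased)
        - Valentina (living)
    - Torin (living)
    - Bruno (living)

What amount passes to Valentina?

Valentina receives €72,000.

Zofia takes one-third of €324,000 = €108,000. The remaining €216,000 passes to the descendants.
The descendants' portion (€216,000) is divided into 3 shares of €72,000: Torin and Bruno each take €72,000; Gwendolyn's €72,000 share passes to Gwendolyn's issue.
Gwendolyn's share (€72,000) passes entirely to Valentina.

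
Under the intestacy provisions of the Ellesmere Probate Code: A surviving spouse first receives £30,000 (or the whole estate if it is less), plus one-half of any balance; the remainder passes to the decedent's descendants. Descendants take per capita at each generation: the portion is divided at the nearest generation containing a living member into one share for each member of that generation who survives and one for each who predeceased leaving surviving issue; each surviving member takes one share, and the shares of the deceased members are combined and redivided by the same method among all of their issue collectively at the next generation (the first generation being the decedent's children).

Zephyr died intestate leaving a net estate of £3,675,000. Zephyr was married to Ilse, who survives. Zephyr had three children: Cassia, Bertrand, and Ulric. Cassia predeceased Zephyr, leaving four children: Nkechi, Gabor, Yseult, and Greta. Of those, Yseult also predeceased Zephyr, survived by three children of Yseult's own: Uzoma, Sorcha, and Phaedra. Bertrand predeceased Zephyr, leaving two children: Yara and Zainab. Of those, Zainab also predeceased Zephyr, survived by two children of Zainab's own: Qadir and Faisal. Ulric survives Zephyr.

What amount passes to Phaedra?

Ilse first takes £30,000, leaving a balance of £3,645,000. Ilse then takes one-half of the balance (£1,822,500), for a total of £1,852,500. The remaining £1,822,500 passes to the descendants.
The descendants' portion (£1,822,500) is divided at the children's generation into 3 shares of £607,500. Ulric takes £607,500. The 2 shares of the deceased (Cassia and Bertrand) are combined into a pool of £1,215,000.
That pool (£1,215,000) is divided at the grandchildren's generation into 6 shares of £202,500. Nkechi, Gabor, Greta, and Yara each take £202,500. The 2 shares of the deceased (Yseult and Zainab) are combined into a pool of £405,000.
That pool (£405,000) is divided at the great-grandchildren's generation equally among Uzoma, Sorcha, Phaedra, Qadir, and Faisal: £81,000 each.

Phaedra receives £81,000.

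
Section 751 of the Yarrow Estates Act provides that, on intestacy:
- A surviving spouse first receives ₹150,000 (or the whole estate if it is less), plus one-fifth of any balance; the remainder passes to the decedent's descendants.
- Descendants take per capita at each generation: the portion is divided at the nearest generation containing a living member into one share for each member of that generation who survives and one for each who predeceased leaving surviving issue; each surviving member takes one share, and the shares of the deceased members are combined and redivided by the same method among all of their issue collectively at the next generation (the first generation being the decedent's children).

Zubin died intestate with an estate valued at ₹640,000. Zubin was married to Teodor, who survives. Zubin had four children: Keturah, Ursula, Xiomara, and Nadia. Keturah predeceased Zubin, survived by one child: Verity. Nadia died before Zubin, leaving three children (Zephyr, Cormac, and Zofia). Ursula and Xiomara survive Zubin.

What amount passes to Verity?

Verity receives ₹49,000.

Teodor first takes ₹150,000, leaving a balance of ₹490,000. Teodor then takes one-fifth of the balance (₹98,000), for a total of ₹248,000. The remaining ₹392,000 passes to the descendants.
The descendants' portion (₹392,000) is divided at the children's generation into 4 shares of ₹98,000. Ursula and Xiomara each take ₹98,000. The 2 shares of the deceased (Keturah and Nadia) are combined into a pool of ₹196,000.
That pool (₹196,000) is divided at the grandchildren's generation equally among Verity, Zephyr, Cormac, and Zofia: ₹49,000 each.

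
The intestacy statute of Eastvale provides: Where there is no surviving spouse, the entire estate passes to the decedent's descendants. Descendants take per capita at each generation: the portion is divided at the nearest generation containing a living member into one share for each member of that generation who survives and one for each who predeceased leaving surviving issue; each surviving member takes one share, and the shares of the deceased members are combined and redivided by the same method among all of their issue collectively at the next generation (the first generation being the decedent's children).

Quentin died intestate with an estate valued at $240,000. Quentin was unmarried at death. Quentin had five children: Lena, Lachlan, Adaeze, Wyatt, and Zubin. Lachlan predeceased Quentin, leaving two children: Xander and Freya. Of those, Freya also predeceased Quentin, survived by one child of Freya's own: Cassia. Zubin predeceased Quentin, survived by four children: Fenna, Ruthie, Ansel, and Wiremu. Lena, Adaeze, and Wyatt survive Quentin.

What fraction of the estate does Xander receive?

Xander receives 1/15 of the estate.

The entire $240,000 passes to the descendants.
That amount ($240,000) is divided at the children's generation into 5 shares of $48,000. Lena, Adaeze, and Wyatt each take $48,000. The 2 shares of the deceased (Lachlan and Zubin) are combined into a pool of $96,000.
That pool ($96,000) is divided at the grandchildren's generation into 6 shares of $16,000. Xander, Fenna, Ruthie, Ansel, and Wiremu each take $16,000. The remaining share for the deceased Freya ($16,000) is carried to the next generation.
That pool ($16,000) passes entirely to Cassia, the sole taker at the great-grandchildren's generation.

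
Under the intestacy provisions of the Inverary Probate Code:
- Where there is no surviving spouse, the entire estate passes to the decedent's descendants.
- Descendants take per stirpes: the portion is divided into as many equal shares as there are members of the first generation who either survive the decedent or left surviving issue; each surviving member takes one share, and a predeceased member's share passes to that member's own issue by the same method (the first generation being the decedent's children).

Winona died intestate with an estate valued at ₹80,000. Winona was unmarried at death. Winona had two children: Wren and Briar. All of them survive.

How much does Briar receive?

The entire ₹80,000 passes to the descendants.
That amount (₹80,000) is divided into 2 shares of ₹40,000: Wren and Briar each take ₹40,000.

Briar receives ₹40,000.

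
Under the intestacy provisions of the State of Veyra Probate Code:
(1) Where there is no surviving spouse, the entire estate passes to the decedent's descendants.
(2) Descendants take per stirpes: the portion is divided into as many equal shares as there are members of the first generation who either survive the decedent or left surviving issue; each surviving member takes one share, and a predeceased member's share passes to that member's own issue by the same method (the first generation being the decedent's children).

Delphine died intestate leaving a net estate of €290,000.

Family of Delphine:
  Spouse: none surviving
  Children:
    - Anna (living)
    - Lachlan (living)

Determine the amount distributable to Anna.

The entire €290,000 passes to the descendants.
That amount (€290,000) is divided into 2 shares of €145,000: Anna and Lachlan each take €145,000.

Anna receives €145,000.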